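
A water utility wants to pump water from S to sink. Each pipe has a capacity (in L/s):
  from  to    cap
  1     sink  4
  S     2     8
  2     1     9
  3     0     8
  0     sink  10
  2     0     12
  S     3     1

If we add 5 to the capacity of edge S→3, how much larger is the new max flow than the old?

Original max flow = 9.
After raising cap(S→3), augmenting paths through that edge carry 5 more units.
New max flow = 14. Increase = 5.

5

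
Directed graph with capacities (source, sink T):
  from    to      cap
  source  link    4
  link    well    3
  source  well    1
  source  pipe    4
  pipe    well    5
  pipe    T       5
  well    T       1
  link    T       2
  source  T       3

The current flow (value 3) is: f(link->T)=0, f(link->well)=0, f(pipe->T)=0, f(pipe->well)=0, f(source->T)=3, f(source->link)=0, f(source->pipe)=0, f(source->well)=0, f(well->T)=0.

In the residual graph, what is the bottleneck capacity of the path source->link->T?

2

Residual capacities along the path: source->link: 4, link->T: 2.
Minimum is 2.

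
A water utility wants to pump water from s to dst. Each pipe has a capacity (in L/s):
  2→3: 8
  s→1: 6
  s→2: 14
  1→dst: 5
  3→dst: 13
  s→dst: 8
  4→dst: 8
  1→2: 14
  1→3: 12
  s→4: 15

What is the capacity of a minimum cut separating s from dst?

30

Max flow = 30 (via 5 augmenting paths).
In the residual at optimum, the set reachable from s is {2, 4, s}.
Cut edges: s→1 (cap 6), s→dst (cap 8), 4→dst (cap 8), 2→3 (cap 8). Sum = 30.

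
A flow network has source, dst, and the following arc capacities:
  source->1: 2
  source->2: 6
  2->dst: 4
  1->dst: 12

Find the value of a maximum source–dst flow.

Augment source->2->dst: bottleneck 4. Total 4.
Augment source->1->dst: bottleneck 2. Total 6.
No augmenting path remains in the residual graph.

6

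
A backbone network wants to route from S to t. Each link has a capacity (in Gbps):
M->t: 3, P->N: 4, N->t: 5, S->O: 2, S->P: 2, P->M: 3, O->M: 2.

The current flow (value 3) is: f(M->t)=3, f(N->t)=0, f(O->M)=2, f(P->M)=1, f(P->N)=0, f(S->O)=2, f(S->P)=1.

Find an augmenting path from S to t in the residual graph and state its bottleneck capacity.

Residual along S->P->N->t: S->P: 1, P->N: 4, N->t: 5.
Bottleneck = min = 1.

S->P->N->t, bottleneck 1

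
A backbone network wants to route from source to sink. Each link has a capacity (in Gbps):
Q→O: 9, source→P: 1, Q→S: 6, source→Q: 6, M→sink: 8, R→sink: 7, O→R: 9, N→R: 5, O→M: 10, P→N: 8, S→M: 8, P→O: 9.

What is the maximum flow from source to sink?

7

Augment source→Q→S→M→sink: bottleneck 6. Total 6.
Augment source→P→O→M→sink: bottleneck 1. Total 7.
No augmenting path remains in the residual graph.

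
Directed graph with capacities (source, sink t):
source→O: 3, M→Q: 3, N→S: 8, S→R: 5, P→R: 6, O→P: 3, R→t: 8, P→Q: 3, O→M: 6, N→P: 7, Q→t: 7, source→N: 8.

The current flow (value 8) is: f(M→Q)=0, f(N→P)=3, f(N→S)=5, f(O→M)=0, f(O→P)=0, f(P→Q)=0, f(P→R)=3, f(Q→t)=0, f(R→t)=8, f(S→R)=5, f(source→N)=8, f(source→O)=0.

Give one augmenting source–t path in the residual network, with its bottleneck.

source→O→P→Q→t, bottleneck 3

Residual along source→O→P→Q→t: source→O: 3, O→P: 3, P→Q: 3, Q→t: 7.
Bottleneck = min = 3.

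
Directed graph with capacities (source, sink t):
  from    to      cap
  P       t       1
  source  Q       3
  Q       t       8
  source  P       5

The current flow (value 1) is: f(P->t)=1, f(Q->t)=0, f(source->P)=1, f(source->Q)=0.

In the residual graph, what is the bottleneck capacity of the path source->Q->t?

3

Residual capacities along the path: source->Q: 3, Q->t: 8.
Minimum is 3.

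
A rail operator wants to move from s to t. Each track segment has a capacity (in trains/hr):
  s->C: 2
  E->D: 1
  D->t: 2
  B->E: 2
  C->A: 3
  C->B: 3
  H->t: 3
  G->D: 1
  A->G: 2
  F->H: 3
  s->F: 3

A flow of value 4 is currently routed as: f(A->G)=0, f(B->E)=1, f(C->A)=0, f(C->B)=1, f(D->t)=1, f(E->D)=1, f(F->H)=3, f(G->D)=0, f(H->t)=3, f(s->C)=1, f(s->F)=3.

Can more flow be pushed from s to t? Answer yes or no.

Yes

Residual path s->C->A->G->D->t has bottleneck 1 > 0.
Pushing 1 along it raises the flow to 5, so the given flow is not maximum.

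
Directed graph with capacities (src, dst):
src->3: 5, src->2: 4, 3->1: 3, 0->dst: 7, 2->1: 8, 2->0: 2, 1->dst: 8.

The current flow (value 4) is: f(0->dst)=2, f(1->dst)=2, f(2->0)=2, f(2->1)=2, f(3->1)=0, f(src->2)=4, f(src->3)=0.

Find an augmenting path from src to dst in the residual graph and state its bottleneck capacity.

src->3->1->dst, bottleneck 3

Residual along src->3->1->dst: src->3: 5, 3->1: 3, 1->dst: 6.
Bottleneck = min = 3.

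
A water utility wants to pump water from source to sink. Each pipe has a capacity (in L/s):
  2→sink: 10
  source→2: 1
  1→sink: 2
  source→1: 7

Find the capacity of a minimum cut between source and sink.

3

Max flow = 3 (via 2 augmenting paths).
In the residual at optimum, the set reachable from source is {1, source}.
Cut edges: source→2 (cap 1), 1→sink (cap 2). Sum = 3.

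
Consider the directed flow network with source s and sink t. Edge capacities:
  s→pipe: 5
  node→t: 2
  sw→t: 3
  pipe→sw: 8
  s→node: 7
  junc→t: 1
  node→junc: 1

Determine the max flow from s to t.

6

Augment s→node→t: bottleneck 2. Total 2.
Augment s→node→junc→t: bottleneck 1. Total 3.
Augment s→pipe→sw→t: bottleneck 3. Total 6.
No augmenting path remains in the residual graph.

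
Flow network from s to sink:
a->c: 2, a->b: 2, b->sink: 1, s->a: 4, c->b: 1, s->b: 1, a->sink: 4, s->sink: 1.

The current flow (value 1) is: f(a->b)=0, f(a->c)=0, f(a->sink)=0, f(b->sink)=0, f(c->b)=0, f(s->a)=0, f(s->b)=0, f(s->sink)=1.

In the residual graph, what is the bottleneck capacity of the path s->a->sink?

Residual capacities along the path: s->a: 4, a->sink: 4.
Minimum is 4.

4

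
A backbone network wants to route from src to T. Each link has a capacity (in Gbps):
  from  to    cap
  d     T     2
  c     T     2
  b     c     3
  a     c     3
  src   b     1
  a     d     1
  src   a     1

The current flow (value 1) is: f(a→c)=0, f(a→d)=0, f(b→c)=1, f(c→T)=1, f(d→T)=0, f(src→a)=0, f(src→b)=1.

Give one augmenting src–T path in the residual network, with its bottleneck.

Residual along src→a→c→T: src→a: 1, a→c: 3, c→T: 1.
Bottleneck = min = 1.

src→a→c→T, bottleneck 1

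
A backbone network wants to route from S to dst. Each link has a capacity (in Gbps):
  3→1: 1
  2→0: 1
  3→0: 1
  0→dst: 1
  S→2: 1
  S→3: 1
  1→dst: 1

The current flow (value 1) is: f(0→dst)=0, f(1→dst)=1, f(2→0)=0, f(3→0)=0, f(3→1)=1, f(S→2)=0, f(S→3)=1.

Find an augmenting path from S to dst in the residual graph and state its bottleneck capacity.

Residual along S→2→0→dst: S→2: 1, 2→0: 1, 0→dst: 1.
Bottleneck = min = 1.

S→2→0→dst, bottleneck 1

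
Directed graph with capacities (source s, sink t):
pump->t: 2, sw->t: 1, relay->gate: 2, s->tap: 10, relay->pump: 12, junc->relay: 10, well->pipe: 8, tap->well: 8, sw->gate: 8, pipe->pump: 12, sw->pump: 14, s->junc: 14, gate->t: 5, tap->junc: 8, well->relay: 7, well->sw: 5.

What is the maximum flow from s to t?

Augment s->tap->well->sw->t: bottleneck 1. Total 1.
Augment s->junc->relay->pump->t: bottleneck 2. Total 3.
Augment s->junc->relay->gate->t: bottleneck 2. Total 5.
Augment s->tap->well->sw->gate->t: bottleneck 3. Total 8.
No augmenting path remains in the residual graph.

8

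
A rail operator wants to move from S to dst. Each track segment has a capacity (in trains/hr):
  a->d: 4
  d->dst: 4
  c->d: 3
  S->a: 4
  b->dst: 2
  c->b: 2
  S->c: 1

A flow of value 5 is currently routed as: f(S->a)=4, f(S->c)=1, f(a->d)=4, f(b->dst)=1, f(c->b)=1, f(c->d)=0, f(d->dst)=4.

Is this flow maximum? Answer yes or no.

Yes

Residual reachable from S: {S}; dst is not reachable.
Saturated cut: S->a, S->c with total capacity 5 = current flow value. Flow is maximum.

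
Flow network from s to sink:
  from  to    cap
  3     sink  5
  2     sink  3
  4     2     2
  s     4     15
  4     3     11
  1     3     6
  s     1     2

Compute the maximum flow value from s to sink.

Augment s->1->3->sink: bottleneck 2. Total 2.
Augment s->4->3->sink: bottleneck 3. Total 5.
Augment s->4->2->sink: bottleneck 2. Total 7.
No augmenting path remains in the residual graph.

7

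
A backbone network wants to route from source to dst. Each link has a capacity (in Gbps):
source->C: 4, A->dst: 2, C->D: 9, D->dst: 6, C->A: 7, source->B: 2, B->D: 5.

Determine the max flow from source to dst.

6

Augment source->C->D->dst: bottleneck 4. Total 4.
Augment source->B->D->dst: bottleneck 2. Total 6.
No augmenting path remains in the residual graph.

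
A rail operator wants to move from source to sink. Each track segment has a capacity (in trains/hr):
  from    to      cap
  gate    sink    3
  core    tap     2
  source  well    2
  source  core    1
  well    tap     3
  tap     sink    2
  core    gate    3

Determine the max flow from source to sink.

Augment source->core->gate->sink: bottleneck 1. Total 1.
Augment source->well->tap->sink: bottleneck 2. Total 3.
No augmenting path remains in the residual graph.

3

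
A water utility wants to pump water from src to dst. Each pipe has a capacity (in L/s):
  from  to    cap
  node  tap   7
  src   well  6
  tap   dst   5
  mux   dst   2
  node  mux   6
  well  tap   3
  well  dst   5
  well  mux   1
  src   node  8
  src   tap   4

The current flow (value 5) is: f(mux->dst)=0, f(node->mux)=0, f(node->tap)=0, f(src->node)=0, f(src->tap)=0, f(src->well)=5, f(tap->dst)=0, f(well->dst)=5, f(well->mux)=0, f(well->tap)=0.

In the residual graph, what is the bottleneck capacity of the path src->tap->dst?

Residual capacities along the path: src->tap: 4, tap->dst: 5.
Minimum is 4.

4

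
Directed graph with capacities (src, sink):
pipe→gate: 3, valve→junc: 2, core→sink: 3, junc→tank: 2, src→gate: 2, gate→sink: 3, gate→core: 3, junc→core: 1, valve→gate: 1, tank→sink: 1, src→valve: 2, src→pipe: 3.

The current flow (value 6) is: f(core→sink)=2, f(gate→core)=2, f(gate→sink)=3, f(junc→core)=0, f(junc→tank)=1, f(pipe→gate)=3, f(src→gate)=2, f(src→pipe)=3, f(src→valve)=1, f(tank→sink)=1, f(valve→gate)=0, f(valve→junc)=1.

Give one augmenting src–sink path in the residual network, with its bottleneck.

src→valve→junc→core→sink, bottleneck 1

Residual along src→valve→junc→core→sink: src→valve: 1, valve→junc: 1, junc→core: 1, core→sink: 1.
Bottleneck = min = 1.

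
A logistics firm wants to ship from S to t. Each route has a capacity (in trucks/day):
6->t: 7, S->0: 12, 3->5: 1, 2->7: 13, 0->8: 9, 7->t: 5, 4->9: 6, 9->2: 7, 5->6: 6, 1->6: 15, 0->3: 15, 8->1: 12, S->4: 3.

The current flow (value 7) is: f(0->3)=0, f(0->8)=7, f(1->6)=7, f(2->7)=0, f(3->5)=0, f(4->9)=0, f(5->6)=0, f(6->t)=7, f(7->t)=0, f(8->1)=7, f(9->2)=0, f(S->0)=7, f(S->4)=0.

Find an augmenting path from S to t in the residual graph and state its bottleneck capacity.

S->4->9->2->7->t, bottleneck 3

Residual along S->4->9->2->7->t: S->4: 3, 4->9: 6, 9->2: 7, 2->7: 13, 7->t: 5.
Bottleneck = min = 3.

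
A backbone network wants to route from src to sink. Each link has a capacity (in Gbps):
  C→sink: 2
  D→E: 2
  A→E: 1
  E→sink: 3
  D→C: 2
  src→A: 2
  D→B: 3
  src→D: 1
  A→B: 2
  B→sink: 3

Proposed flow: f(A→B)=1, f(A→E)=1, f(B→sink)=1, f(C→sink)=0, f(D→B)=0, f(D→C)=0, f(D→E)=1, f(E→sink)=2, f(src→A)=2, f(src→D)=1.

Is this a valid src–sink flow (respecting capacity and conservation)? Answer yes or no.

Yes

Every edge has 0 ≤ f(e) ≤ cap(e).
At each intermediate node, inflow equals outflow.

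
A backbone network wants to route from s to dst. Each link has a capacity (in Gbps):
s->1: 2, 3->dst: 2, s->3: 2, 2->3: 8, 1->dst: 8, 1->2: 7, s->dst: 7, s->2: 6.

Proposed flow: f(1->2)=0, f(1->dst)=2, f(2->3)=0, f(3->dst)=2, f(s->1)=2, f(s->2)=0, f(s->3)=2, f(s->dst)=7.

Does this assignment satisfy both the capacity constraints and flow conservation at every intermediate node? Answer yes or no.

Yes

Every edge has 0 ≤ f(e) ≤ cap(e).
At each intermediate node, inflow equals outflow.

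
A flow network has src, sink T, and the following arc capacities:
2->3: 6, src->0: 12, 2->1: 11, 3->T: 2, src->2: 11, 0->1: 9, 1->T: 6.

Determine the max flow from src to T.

8

Augment src->0->1->T: bottleneck 6. Total 6.
Augment src->2->3->T: bottleneck 2. Total 8.
No augmenting path remains in the residual graph.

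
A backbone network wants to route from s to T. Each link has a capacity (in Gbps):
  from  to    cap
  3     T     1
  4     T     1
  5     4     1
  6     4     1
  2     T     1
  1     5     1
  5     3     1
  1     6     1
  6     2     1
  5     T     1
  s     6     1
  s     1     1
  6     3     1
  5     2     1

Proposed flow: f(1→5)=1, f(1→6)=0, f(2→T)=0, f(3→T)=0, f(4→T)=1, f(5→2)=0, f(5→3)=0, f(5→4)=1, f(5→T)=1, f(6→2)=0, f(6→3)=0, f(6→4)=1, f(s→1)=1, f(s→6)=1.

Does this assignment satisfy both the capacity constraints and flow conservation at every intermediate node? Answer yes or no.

Conservation fails at 5: inflow 1 ≠ outflow 2.

No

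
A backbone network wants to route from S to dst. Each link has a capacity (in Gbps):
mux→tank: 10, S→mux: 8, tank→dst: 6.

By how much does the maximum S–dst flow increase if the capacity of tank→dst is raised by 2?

Original max flow = 6.
After raising cap(tank→dst), augmenting paths through that edge carry 2 more units.
New max flow = 8. Increase = 2.

2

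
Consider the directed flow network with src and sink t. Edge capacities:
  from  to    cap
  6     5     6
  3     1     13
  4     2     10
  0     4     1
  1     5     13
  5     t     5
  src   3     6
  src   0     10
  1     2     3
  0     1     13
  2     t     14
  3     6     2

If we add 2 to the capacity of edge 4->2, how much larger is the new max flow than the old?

Original max flow = 9.
Edge 4->2 does not cross the min cut (source side {0, 1, 3, 5, 6, src}), so extra capacity there cannot help.
New max flow = 9. Increase = 0.

0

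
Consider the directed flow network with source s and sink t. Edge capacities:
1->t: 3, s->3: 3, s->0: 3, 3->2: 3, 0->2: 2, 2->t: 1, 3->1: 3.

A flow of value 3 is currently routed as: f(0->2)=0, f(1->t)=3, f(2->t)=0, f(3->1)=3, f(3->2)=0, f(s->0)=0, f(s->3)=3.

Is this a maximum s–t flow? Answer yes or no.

No

Residual path s->0->2->t has bottleneck 1 > 0.
Pushing 1 along it raises the flow to 4, so the given flow is not maximum.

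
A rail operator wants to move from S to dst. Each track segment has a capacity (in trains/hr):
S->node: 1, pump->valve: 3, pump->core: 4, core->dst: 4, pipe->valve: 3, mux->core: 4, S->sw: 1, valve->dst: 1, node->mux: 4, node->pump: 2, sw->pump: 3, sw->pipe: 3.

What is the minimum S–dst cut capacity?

2

Max flow = 2 (via 2 augmenting paths).
In the residual at optimum, the set reachable from S is {S}.
Cut edges: S->node (cap 1), S->sw (cap 1). Sum = 2.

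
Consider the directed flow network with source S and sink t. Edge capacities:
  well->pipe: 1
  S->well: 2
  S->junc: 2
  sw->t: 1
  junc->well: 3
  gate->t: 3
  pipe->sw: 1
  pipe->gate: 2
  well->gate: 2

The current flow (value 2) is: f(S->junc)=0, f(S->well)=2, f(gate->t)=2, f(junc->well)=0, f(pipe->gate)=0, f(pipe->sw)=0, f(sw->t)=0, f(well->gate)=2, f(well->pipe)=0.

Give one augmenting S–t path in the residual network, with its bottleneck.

Residual along S->junc->well->pipe->sw->t: S->junc: 2, junc->well: 3, well->pipe: 1, pipe->sw: 1, sw->t: 1.
Bottleneck = min = 1.

S->junc->well->pipe->sw->t, bottleneck 1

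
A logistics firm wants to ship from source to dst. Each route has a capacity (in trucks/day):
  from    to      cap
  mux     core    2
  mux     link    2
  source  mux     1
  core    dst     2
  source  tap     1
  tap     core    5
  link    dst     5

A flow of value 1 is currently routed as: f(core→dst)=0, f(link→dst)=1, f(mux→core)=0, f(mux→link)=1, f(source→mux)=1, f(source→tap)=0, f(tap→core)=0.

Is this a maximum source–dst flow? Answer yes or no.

Residual path source→tap→core→dst has bottleneck 1 > 0.
Pushing 1 along it raises the flow to 2, so the given flow is not maximum.

No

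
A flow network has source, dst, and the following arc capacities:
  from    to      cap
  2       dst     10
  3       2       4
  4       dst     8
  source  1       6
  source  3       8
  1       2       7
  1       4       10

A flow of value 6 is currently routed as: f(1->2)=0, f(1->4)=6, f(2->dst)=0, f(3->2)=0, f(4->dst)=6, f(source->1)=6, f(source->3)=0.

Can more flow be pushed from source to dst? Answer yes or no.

Yes

Residual path source->3->2->dst has bottleneck 4 > 0.
Pushing 4 along it raises the flow to 10, so the given flow is not maximum.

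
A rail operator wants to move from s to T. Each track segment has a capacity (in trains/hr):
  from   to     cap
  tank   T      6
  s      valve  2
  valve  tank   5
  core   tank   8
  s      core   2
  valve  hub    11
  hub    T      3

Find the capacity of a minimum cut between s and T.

Max flow = 4 (via 2 augmenting paths).
In the residual at optimum, the set reachable from s is {s}.
Cut edges: s->valve (cap 2), s->core (cap 2). Sum = 4.

4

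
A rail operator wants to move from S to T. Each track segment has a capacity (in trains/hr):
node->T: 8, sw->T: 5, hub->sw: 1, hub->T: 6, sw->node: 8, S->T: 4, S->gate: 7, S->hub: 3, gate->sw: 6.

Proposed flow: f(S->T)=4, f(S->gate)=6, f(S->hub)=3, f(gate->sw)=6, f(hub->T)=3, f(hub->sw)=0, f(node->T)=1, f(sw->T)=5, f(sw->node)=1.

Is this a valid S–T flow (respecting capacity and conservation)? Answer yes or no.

Every edge has 0 ≤ f(e) ≤ cap(e).
At each intermediate node, inflow equals outflow.

Yes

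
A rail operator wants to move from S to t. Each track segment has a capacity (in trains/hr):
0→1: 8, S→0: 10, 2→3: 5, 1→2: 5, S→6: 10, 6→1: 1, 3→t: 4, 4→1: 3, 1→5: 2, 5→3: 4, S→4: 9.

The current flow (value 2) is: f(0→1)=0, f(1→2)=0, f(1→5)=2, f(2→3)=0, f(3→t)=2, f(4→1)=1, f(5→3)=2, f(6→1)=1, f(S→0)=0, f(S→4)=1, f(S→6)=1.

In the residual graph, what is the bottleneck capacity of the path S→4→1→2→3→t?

Residual capacities along the path: S→4: 8, 4→1: 2, 1→2: 5, 2→3: 5, 3→t: 2.
Minimum is 2.

2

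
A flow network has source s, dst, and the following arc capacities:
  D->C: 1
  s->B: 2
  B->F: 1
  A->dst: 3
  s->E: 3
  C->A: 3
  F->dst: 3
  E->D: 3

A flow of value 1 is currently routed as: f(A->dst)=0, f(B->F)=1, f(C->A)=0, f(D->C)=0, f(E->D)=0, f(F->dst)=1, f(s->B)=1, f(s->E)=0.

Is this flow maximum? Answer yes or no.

Residual path s->E->D->C->A->dst has bottleneck 1 > 0.
Pushing 1 along it raises the flow to 2, so the given flow is not maximum.

No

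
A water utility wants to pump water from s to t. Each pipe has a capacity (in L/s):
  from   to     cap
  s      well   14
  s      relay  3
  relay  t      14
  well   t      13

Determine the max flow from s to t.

16

Augment s->relay->t: bottleneck 3. Total 3.
Augment s->well->t: bottleneck 13. Total 16.
No augmenting path remains in the residual graph.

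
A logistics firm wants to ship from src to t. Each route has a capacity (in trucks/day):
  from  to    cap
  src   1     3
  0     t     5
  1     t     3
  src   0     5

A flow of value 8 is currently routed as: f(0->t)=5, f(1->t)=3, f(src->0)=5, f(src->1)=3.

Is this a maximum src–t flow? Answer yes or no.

Residual reachable from src: {src}; t is not reachable.
Saturated cut: src->1, src->0 with total capacity 8 = current flow value. Flow is maximum.

Yes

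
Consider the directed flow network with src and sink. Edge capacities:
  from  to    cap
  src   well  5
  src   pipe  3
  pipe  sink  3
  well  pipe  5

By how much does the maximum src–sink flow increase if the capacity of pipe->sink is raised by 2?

Original max flow = 3.
After raising cap(pipe->sink), augmenting paths through that edge carry 2 more units.
New max flow = 5. Increase = 2.

2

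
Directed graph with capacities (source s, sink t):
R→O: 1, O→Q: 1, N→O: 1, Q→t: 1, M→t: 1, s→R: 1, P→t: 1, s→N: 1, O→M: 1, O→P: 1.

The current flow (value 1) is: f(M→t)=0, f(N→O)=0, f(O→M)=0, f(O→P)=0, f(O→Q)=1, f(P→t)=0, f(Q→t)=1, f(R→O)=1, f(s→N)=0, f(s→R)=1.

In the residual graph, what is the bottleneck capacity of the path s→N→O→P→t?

Residual capacities along the path: s→N: 1, N→O: 1, O→P: 1, P→t: 1.
Minimum is 1.

1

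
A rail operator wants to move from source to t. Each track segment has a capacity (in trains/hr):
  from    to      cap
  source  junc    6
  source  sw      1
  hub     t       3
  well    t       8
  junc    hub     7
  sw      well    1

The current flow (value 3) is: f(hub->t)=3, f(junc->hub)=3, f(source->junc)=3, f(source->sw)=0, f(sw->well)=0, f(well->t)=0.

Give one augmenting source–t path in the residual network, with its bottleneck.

source->sw->well->t, bottleneck 1

Residual along source->sw->well->t: source->sw: 1, sw->well: 1, well->t: 8.
Bottleneck = min = 1.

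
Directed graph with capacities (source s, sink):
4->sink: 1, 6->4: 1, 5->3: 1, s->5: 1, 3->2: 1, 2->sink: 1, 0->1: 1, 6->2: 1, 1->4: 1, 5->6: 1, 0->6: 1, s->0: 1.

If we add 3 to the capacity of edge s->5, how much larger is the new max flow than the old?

0

Original max flow = 2.
Even with extra capacity on s->5, another cut of capacity 2 remains binding.
New max flow = 2. Increase = 0.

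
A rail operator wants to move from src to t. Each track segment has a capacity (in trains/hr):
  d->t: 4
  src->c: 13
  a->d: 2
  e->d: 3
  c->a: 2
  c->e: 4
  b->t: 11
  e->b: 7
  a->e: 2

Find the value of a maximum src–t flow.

Augment src->c->a->d->t: bottleneck 2. Total 2.
Augment src->c->e->b->t: bottleneck 4. Total 6.
No augmenting path remains in the residual graph.

6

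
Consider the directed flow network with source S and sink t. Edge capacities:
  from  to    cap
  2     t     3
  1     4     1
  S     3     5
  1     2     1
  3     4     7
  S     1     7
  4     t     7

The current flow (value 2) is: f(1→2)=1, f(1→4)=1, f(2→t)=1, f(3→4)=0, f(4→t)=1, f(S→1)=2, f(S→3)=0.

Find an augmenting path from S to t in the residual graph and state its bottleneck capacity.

Residual along S→3→4→t: S→3: 5, 3→4: 7, 4→t: 6.
Bottleneck = min = 5.

S→3→4→t, bottleneck 5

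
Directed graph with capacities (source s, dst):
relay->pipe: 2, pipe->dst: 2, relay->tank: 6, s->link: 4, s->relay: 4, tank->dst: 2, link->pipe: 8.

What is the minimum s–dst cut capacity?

Max flow = 4 (via 2 augmenting paths).
In the residual at optimum, the set reachable from s is {link, pipe, relay, s, tank}.
Cut edges: tank->dst (cap 2), pipe->dst (cap 2). Sum = 4.

4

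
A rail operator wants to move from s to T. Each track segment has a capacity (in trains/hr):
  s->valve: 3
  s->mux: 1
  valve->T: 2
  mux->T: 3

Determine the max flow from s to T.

Augment s->valve->T: bottleneck 2. Total 2.
Augment s->mux->T: bottleneck 1. Total 3.
No augmenting path remains in the residual graph.

3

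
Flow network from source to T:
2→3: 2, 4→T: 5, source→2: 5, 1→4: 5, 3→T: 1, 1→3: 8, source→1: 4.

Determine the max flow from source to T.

Augment source→2→3→T: bottleneck 1. Total 1.
Augment source→1→4→T: bottleneck 4. Total 5.
No augmenting path remains in the residual graph.

5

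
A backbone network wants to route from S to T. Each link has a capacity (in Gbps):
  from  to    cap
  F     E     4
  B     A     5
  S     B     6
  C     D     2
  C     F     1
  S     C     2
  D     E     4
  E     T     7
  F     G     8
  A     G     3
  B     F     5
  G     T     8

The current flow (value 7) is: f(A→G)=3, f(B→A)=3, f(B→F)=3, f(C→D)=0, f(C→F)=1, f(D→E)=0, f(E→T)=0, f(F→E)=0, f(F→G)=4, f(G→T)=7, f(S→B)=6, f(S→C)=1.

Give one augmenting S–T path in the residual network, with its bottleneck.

S→C→D→E→T, bottleneck 1

Residual along S→C→D→E→T: S→C: 1, C→D: 2, D→E: 4, E→T: 7.
Bottleneck = min = 1.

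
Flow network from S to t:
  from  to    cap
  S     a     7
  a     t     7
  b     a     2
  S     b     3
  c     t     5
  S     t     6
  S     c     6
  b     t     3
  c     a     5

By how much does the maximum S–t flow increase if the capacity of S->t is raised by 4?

Original max flow = 21.
After raising cap(S->t), augmenting paths through that edge carry 4 more units.
New max flow = 25. Increase = 4.

4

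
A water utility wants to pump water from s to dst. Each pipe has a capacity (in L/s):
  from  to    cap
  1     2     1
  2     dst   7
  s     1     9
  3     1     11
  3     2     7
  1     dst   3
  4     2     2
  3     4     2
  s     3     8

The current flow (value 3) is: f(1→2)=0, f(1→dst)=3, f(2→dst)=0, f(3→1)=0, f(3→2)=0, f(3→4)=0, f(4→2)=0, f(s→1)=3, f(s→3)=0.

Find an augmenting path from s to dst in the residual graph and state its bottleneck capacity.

s→3→2→dst, bottleneck 7

Residual along s→3→2→dst: s→3: 8, 3→2: 7, 2→dst: 7.
Bottleneck = min = 7.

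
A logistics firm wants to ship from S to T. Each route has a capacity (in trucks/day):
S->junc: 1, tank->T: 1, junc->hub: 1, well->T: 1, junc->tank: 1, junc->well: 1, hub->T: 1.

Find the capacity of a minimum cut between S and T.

Max flow = 1 (via 1 augmenting path).
In the residual at optimum, the set reachable from S is {S}.
Cut edges: S->junc (cap 1). Sum = 1.

1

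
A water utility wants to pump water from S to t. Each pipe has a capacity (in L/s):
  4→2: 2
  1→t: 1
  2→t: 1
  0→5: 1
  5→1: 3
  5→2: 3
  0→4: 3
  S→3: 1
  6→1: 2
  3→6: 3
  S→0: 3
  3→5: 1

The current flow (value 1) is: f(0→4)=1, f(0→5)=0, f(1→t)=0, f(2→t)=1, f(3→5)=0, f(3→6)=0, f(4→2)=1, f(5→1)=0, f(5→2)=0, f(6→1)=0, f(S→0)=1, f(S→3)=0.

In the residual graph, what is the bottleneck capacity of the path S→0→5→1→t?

1

Residual capacities along the path: S→0: 2, 0→5: 1, 5→1: 3, 1→t: 1.
Minimum is 1.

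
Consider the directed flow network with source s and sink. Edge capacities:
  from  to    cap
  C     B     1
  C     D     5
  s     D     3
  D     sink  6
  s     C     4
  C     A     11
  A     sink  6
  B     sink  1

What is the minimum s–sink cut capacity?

Max flow = 7 (via 3 augmenting paths).
In the residual at optimum, the set reachable from s is {s}.
Cut edges: s→C (cap 4), s→D (cap 3). Sum = 7.

7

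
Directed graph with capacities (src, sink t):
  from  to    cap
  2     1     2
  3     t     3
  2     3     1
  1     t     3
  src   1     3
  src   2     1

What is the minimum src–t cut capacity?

4

Max flow = 4 (via 2 augmenting paths).
In the residual at optimum, the set reachable from src is {src}.
Cut edges: src->2 (cap 1), src->1 (cap 3). Sum = 4.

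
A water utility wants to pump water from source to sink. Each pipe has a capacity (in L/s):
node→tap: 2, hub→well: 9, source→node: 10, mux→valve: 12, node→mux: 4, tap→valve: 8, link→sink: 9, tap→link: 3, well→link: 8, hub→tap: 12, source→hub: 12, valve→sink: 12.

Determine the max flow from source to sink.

18

Augment source→node→mux→valve→sink: bottleneck 4. Total 4.
Augment source→node→tap→valve→sink: bottleneck 2. Total 6.
Augment source→hub→tap→valve→sink: bottleneck 6. Total 12.
Augment source→hub→tap→link→sink: bottleneck 3. Total 15.
Augment source→hub→well→link→sink: bottleneck 3. Total 18.
No augmenting path remains in the residual graph.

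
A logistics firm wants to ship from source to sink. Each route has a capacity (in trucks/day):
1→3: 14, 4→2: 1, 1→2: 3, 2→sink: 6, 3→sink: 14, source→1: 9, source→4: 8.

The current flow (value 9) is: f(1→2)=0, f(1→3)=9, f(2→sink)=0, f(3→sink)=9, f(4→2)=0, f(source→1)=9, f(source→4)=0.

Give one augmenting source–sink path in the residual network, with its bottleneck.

Residual along source→4→2→sink: source→4: 8, 4→2: 1, 2→sink: 6.
Bottleneck = min = 1.

source→4→2→sink, bottleneck 1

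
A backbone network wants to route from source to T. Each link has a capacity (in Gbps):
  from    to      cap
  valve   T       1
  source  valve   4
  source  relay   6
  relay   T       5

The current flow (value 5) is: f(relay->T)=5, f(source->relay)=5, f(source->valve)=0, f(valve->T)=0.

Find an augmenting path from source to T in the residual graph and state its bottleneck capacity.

Residual along source->valve->T: source->valve: 4, valve->T: 1.
Bottleneck = min = 1.

source->valve->T, bottleneck 1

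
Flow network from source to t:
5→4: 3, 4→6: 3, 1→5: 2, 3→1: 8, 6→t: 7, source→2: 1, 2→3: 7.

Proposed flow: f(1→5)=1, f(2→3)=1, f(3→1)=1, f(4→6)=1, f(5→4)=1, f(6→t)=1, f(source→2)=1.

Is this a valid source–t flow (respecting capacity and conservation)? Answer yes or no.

Every edge has 0 ≤ f(e) ≤ cap(e).
At each intermediate node, inflow equals outflow.

Yes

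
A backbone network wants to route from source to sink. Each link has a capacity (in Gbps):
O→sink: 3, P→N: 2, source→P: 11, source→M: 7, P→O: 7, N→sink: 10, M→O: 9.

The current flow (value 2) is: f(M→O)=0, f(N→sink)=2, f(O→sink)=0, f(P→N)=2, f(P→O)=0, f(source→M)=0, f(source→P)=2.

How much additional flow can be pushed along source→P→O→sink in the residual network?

3

Residual capacities along the path: source→P: 9, P→O: 7, O→sink: 3.
Minimum is 3.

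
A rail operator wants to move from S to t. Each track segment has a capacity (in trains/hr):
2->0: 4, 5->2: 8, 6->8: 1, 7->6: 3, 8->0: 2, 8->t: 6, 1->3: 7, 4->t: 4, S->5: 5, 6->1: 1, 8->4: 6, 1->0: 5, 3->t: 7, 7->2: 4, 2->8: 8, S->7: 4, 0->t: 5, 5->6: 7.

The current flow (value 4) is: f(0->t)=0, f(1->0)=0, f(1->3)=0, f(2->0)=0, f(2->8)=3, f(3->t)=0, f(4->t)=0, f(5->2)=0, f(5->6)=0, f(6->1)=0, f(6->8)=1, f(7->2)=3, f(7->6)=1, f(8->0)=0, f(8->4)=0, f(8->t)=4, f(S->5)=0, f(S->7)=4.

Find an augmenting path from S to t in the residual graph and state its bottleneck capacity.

Residual along S->5->2->8->t: S->5: 5, 5->2: 8, 2->8: 5, 8->t: 2.
Bottleneck = min = 2.

S->5->2->8->t, bottleneck 2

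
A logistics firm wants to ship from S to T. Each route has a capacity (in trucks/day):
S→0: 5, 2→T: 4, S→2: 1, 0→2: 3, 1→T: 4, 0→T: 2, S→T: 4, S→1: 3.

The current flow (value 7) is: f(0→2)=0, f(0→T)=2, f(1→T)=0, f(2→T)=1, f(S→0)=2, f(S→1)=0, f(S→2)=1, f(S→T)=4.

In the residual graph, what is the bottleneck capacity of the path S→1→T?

3

Residual capacities along the path: S→1: 3, 1→T: 4.
Minimum is 3.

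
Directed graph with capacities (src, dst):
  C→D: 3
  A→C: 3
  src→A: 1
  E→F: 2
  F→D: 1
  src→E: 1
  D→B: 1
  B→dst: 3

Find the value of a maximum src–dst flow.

1

Augment src→E→F→D→B→dst: bottleneck 1. Total 1.
No augmenting path remains in the residual graph.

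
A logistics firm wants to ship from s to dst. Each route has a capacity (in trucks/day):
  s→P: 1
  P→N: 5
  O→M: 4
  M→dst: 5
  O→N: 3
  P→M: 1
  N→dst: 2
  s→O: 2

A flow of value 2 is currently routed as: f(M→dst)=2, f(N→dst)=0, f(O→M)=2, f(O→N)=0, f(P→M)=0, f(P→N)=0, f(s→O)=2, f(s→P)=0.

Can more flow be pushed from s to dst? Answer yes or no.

Residual path s→P→M→dst has bottleneck 1 > 0.
Pushing 1 along it raises the flow to 3, so the given flow is not maximum.

Yes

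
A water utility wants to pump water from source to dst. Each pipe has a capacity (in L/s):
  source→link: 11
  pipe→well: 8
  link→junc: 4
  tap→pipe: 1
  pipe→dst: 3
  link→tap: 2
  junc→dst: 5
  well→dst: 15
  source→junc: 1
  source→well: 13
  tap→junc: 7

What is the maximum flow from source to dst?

19

Augment source→well→dst: bottleneck 13. Total 13.
Augment source→junc→dst: bottleneck 1. Total 14.
Augment source→link→junc→dst: bottleneck 4. Total 18.
Augment source→link→tap→pipe→dst: bottleneck 1. Total 19.
No augmenting path remains in the residual graph.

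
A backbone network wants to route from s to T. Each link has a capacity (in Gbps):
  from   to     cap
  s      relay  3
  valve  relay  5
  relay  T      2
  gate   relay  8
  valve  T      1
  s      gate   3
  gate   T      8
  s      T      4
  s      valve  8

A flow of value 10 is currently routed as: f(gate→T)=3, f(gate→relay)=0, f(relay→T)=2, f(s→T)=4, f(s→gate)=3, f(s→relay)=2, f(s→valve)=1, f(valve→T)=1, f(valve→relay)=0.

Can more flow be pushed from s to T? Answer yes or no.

No

Residual reachable from s: {relay, s, valve}; T is not reachable.
Saturated cut: s→gate, s→T, valve→T, relay→T with total capacity 10 = current flow value. Flow is maximum.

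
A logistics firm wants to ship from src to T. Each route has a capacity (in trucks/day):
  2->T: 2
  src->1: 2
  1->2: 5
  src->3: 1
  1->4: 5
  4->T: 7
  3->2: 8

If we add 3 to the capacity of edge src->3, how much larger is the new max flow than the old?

Original max flow = 3.
After raising cap(src->3), augmenting paths through that edge carry 1 more unit.
New max flow = 4. Increase = 1.

1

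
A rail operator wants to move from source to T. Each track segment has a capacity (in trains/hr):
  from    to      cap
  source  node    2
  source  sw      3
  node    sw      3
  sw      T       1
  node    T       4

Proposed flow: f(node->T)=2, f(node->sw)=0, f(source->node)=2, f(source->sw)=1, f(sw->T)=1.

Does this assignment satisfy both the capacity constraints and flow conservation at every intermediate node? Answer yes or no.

Every edge has 0 ≤ f(e) ≤ cap(e).
At each intermediate node, inflow equals outflow.

Yes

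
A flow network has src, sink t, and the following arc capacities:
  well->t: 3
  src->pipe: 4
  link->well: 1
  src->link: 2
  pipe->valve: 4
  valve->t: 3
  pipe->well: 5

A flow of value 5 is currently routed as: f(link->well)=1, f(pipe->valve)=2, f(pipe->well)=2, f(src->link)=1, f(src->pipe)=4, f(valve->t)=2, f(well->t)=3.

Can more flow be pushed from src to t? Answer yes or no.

Residual reachable from src: {link, src}; t is not reachable.
Saturated cut: src->pipe, link->well with total capacity 5 = current flow value. Flow is maximum.

No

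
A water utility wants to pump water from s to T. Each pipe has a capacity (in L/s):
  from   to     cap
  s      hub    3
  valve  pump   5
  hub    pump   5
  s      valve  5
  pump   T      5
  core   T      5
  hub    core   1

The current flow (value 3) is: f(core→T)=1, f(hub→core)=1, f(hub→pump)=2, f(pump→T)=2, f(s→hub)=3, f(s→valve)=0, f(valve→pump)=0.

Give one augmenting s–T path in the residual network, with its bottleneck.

Residual along s→valve→pump→T: s→valve: 5, valve→pump: 5, pump→T: 3.
Bottleneck = min = 3.

s→valve→pump→T, bottleneck 3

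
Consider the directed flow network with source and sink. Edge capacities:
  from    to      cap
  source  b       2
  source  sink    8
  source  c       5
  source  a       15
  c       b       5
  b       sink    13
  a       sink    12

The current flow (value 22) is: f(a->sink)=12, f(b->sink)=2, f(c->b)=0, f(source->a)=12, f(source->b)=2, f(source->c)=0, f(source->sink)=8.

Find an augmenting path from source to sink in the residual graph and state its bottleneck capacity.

Residual along source->c->b->sink: source->c: 5, c->b: 5, b->sink: 11.
Bottleneck = min = 5.

source->c->b->sink, bottleneck 5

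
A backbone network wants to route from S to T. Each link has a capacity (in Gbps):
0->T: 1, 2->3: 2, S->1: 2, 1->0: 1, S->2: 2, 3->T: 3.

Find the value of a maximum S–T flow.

3

Augment S->1->0->T: bottleneck 1. Total 1.
Augment S->2->3->T: bottleneck 2. Total 3.
No augmenting path remains in the residual graph.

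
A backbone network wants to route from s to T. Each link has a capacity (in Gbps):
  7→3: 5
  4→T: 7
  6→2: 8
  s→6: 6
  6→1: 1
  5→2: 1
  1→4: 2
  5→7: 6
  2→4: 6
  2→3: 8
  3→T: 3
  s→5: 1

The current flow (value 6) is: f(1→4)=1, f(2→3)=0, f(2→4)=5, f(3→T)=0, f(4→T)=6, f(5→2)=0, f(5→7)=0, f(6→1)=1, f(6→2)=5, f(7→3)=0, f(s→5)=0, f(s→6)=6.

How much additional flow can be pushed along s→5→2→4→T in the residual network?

1

Residual capacities along the path: s→5: 1, 5→2: 1, 2→4: 1, 4→T: 1.
Minimum is 1.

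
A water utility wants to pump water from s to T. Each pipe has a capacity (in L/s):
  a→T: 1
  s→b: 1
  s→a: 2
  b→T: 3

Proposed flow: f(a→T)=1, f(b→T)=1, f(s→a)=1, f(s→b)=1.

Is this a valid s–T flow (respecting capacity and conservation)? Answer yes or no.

Yes

Every edge has 0 ≤ f(e) ≤ cap(e).
At each intermediate node, inflow equals outflow.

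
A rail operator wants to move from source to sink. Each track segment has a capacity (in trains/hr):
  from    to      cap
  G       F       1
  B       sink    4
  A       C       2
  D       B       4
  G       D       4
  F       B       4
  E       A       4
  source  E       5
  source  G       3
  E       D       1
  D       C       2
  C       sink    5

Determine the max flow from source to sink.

6

Augment source→E→A→C→sink: bottleneck 2. Total 2.
Augment source→E→D→C→sink: bottleneck 1. Total 3.
Augment source→G→D→C→sink: bottleneck 1. Total 4.
Augment source→G→D→B→sink: bottleneck 2. Total 6.
No augmenting path remains in the residual graph.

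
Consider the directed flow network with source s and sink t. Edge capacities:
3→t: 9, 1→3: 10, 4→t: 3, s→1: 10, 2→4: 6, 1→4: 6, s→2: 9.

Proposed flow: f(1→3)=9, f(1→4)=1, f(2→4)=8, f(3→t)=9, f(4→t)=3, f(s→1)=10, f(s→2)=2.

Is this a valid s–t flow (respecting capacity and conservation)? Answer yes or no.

Capacity violated on 2→4: flow 8 > capacity 6.

No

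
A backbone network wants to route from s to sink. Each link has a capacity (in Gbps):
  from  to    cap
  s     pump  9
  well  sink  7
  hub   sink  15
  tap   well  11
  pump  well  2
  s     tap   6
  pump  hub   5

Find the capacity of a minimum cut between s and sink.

12

Max flow = 12 (via 3 augmenting paths).
In the residual at optimum, the set reachable from s is {pump, s, tap, well}.
Cut edges: pump→hub (cap 5), well→sink (cap 7). Sum = 12.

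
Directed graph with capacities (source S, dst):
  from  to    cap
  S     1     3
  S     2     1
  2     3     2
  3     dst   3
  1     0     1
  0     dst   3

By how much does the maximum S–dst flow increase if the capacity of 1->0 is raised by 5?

2

Original max flow = 2.
After raising cap(1->0), augmenting paths through that edge carry 2 more units.
New max flow = 4. Increase = 2.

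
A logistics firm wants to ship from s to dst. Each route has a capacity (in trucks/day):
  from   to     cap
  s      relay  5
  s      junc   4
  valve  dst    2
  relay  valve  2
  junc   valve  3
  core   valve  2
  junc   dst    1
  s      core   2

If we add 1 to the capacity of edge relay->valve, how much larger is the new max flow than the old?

0

Original max flow = 3.
Edge relay->valve does not cross the min cut (source side {core, junc, relay, s, valve}), so extra capacity there cannot help.
New max flow = 3. Increase = 0.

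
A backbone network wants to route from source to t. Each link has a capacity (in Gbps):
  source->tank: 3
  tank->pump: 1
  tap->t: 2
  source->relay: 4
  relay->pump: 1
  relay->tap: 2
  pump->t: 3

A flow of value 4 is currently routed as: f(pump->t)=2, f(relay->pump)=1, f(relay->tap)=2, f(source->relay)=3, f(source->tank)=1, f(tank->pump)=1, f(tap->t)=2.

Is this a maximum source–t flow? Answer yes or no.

Residual reachable from source: {relay, source, tank}; t is not reachable.
Saturated cut: tank->pump, relay->pump, relay->tap with total capacity 4 = current flow value. Flow is maximum.

Yes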